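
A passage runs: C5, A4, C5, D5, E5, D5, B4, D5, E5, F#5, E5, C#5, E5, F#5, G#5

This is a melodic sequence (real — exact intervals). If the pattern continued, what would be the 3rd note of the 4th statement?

With 5-note cells, note 3 of each statement runs C5, D5, E5.
Each moves up a 2nd; the next is F#5.

F#5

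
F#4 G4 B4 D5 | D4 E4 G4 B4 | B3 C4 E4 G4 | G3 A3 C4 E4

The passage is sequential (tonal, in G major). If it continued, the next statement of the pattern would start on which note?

E3

Taking 4-note groups, the heads are F#4, D4, B3, G3: the pattern moves down a 3rd.
One more step down a 3rd gives E3.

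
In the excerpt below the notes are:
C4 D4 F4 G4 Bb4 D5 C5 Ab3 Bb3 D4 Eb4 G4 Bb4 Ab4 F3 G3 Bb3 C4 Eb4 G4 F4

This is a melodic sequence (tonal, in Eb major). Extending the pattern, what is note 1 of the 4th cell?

D3

With 7-note cells, note 1 of each statement runs C4, Ab3, F3.
From F3, down a 3rd gives D3.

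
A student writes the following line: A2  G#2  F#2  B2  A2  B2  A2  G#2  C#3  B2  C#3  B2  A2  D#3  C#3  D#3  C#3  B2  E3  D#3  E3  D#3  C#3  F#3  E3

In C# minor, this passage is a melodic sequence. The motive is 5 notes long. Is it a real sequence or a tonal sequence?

tonal

Every note is diatonic to C# minor.
Cell 1 has -1 semitones from note 1 to 2, but cell 2 has -2 — the interval quality changes while the contour stays the same, which is the hallmark of a tonal sequence.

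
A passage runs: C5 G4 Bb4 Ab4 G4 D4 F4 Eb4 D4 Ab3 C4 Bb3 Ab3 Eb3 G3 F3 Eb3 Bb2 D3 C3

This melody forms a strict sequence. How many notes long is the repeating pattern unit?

4

There are 20 notes; a 4-note unit gives 5 cells:
C5 G4 Bb4 Ab4 | G4 D4 F4 Eb4 | D4 Ab3 C4 Bb3 | Ab3 Eb3 G3 F3 | Eb3 Bb2 D3 C3
That's a consistent down a 4th shift per cell, and no other grouping gives one.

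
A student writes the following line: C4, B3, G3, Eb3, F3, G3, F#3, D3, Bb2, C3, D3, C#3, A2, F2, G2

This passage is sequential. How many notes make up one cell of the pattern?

15 notes total. Splitting into 3 groups of 5:
C4 B3 G3 Eb3 F3 | G3 F#3 D3 Bb2 C3 | D3 C#3 A2 F2 G2
That's a consistent down a 4th shift per cell, and no other grouping gives one.

5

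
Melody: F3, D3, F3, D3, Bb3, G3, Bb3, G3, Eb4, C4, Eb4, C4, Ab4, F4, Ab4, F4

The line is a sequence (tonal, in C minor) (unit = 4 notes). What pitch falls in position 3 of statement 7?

The unit is 4 notes. Position-3 pitches of the 4 shown cells: F3, Bb3, Eb4, Ab4.
Extending up a 4th: D5 → G5 → C6.

C6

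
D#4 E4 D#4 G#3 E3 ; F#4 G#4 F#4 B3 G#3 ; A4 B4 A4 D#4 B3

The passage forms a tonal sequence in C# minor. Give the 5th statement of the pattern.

E5 F#5 E5 A4 F#4

Unit = 5 notes; the statements start on D#4, F#4, A4, moving up a 3rd each time.
Extending up a 3rd: C#5 → E5.
Statement 5 starts on E5 and keeps the same diatonic contour: E5 F#5 E5 A4 F#4.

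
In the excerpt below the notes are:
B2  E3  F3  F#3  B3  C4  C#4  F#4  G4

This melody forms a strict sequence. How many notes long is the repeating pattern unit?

Try groups of 3 (3 cells in 9 notes):
B2 E3 F3 | F#3 B3 C4 | C#4 F#4 G4
Every group is a transposition up a 5th of the one before; no shorter unit works.

3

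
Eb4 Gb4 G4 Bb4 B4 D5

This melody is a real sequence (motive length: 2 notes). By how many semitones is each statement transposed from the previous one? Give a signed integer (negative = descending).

4

The 2-note cells begin on Eb4, G4, B4 — each up a 3rd from the last.
Eb4 to G4 spans +4 semitones.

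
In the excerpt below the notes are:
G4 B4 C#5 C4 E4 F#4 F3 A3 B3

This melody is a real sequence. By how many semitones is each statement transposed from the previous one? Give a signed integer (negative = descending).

The 3-note cells begin on G4, C4, F3 — each down a 5th from the last.
G4→C4 is 60 − 67 = -7 semitones.

-7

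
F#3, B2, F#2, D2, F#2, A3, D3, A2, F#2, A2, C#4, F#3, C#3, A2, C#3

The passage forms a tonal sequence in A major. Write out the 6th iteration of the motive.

The 5-note cells begin on F#3, A3, C#4 — each up a 3rd from the last.
Extending up a 3rd: E4 → G#4 → B4.
So cell 6 is B4 E4 B3 G#3 B3.

B4 E4 B3 G#3 B3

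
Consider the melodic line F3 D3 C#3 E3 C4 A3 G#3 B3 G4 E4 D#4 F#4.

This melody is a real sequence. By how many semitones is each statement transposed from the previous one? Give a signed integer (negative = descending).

7

The 4-note cells begin on F3, C4, G4 — each up a 5th from the last.
F3→C4 is 60 − 53 = 7 semitones.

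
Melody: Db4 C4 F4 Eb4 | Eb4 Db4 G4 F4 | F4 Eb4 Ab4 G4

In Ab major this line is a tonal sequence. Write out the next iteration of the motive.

G4 F4 Bb4 Ab4

Taking 4-note groups, the heads are Db4, Eb4, F4: the pattern moves up a 2nd.
From G4 the diatonic shape gives G4 F4 Bb4 Ab4.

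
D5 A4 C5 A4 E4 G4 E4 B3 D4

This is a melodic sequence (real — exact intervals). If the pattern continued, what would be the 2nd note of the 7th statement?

D#2

With 3-note cells, note 2 of each statement runs A4, E4, B3.
Carrying that down a 4th forward: F#3 → C#3 → G#2 → D#2.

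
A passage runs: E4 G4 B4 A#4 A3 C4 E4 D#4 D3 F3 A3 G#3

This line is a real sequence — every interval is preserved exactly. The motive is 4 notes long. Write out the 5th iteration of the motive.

Taking 4-note groups, the heads are E4, A3, D3: the pattern moves down a 5th.
Continuing the starts: G2 → C2.
So cell 5 is C2 Eb2 G2 F#2.

C2 Eb2 G2 F#2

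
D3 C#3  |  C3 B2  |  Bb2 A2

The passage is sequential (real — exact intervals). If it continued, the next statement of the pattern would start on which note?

With a 2-note motive the entries are D3, C3, Bb2, each down a 2nd from the previous.
One more step down a 2nd gives Ab2.

Ab2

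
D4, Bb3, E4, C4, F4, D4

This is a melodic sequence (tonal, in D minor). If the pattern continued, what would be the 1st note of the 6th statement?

Grouping in 2s, the 1st note of each cell is D4, E4, F4.
Carrying that up a 2nd forward: G4 → A4 → Bb4.

Bb4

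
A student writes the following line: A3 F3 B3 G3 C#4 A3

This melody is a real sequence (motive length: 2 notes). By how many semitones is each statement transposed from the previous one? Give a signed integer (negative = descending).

2

With a 2-note motive the entries are A3, B3, C#4, each up a 2nd from the previous.
Counting half-steps from A3 to B3: 2.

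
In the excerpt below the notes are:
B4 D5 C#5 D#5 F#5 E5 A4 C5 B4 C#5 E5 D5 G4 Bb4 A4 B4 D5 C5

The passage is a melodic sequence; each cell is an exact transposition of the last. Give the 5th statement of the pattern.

Eb4 Gb4 F4 G4 Bb4 Ab4

Unit = 6 notes; the statements start on B4, A4, G4, moving down a 2nd each time.
Continuing the starts: F4 → Eb4.
So cell 5 is Eb4 Gb4 F4 G4 Bb4 Ab4.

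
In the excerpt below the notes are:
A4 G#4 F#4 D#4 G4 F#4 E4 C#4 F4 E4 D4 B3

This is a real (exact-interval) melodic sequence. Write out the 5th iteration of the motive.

Db4 C4 Bb3 G3

Unit = 4 notes; the statements start on A4, G4, F4, moving down a 2nd each time.
Extending down a 2nd: Eb4 → Db4.
So cell 5 is Db4 C4 Bb3 G3.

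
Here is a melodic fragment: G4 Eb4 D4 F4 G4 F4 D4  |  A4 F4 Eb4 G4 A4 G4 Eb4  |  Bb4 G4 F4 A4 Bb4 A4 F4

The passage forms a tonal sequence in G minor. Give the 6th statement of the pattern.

Eb5 C5 Bb4 D5 Eb5 D5 Bb4

Taking 7-note groups, the heads are G4, A4, Bb4: the pattern moves up a 2nd.
Extending up a 2nd: C5 → D5 → Eb5.
From Eb5 the diatonic shape gives Eb5 C5 Bb4 D5 Eb5 D5 Bb4.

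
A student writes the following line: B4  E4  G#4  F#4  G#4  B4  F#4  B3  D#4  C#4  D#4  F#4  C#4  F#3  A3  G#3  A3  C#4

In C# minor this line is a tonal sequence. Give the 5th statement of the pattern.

With a 6-note motive the entries are B4, F#4, C#4, each down a 4th from the previous.
Extending down a 4th: G#3 → D#3.
So cell 5 is D#3 G#2 B2 A2 B2 D#3.

D#3 G#2 B2 A2 B2 D#3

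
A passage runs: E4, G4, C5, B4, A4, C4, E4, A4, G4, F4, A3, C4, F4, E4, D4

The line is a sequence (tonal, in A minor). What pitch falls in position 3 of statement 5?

B3

The unit is 5 notes. Position-3 pitches of the 3 shown cells: C5, A4, F4.
Each moves down a 3rd. Continuing: D4 → B3.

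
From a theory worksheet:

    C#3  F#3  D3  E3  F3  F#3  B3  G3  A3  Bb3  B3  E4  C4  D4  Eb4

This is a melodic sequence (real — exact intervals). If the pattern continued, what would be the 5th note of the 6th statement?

Gb5

Grouping in 5s, the 5th note of each cell is F3, Bb3, Eb4.
Carrying that up a 4th forward: Ab4 → Db5 → Gb5.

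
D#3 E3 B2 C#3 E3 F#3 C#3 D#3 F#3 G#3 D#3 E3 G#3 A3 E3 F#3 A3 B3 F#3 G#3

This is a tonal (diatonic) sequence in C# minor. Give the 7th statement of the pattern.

With a 4-note motive the entries are D#3, E3, F#3, G#3, A3, each up a 2nd from the previous.
Continuing the starts: B3 → C#4.
From C#4 the diatonic shape gives C#4 D#4 A3 B3.

C#4 D#4 A3 B3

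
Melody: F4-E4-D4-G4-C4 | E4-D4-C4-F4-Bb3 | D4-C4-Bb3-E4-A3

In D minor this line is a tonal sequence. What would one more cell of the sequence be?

The 5-note cells begin on F4, E4, D4 — each down a 2nd from the last.
From C4 the diatonic shape gives C4 Bb3 A3 D4 G3.

C4 Bb3 A3 D4 G3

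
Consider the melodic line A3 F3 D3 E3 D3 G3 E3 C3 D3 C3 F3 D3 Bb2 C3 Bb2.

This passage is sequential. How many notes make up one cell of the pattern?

5

There are 15 notes; a 5-note unit gives 3 cells:
A3 F3 D3 E3 D3 | G3 E3 C3 D3 C3 | F3 D3 Bb2 C3 Bb2
Every group is a transposition down a 2nd of the one before; no shorter unit works.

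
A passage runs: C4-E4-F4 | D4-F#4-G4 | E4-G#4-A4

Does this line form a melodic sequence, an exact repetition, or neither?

sequence

Each 3-note cell is the previous one transposed up a 2nd.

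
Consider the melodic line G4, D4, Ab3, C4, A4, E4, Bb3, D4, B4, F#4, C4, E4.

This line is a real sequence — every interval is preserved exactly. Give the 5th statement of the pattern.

D#5 A#4 E4 G#4

With a 4-note motive the entries are G4, A4, B4, each up a 2nd from the previous.
Extending up a 2nd: C#5 → D#5.
From D#5 the exact shape gives D#5 A#4 E4 G#4.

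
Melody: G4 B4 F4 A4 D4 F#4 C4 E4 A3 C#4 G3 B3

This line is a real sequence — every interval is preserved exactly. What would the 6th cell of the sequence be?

F#2 A#2 E2 G#2

The 4-note cells begin on G4, D4, A3 — each down a 4th from the last.
Continuing the starts: E3 → B2 → F#2.
From F#2 the exact shape gives F#2 A#2 E2 G#2.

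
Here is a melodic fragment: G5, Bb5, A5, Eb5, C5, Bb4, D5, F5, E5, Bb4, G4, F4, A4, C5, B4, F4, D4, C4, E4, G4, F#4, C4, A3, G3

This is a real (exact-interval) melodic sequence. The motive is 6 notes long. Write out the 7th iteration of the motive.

Unit = 6 notes; the statements start on G5, D5, A4, E4, moving down a 4th each time.
Continuing the starts: B3 → F#3 → C#3.
So cell 7 is C#3 E3 D#3 A2 F#2 E2.

C#3 E3 D#3 A2 F#2 E2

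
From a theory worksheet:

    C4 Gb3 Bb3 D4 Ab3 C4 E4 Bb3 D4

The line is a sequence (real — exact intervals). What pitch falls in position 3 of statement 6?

Grouping in 3s, the 3rd note of each cell is Bb3, C4, D4.
Each moves up a 2nd. Continuing: E4 → F#4 → G#4.

G#4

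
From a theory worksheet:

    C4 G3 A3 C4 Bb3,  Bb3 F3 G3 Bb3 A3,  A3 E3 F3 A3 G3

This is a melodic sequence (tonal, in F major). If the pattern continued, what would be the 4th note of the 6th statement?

The unit is 5 notes. Position-4 pitches of the 3 shown cells: C4, Bb3, A3.
Extending down a 2nd: G3 → F3 → E3.

E3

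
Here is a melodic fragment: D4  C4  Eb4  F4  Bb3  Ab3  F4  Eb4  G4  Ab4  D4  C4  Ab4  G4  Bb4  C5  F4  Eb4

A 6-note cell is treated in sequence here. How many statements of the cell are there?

18 notes in groups of 6 gives 18/6 = 3 statements.
Starts: D4, F4, Ab4 — each up a 3rd.

3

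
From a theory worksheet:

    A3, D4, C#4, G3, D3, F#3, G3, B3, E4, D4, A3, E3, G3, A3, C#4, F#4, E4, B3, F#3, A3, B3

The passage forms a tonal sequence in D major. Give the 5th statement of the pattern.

E4 A4 G4 D4 A3 C#4 D4

Unit = 7 notes; the statements start on A3, B3, C#4, moving up a 2nd each time.
Extending up a 2nd: D4 → E4.
From E4 the diatonic shape gives E4 A4 G4 D4 A3 C#4 D4.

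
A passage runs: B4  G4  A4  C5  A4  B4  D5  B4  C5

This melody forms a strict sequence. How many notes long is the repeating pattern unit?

3

There are 9 notes; a 3-note unit gives 3 cells:
B4 G4 A4 | C5 A4 B4 | D5 B4 C5
Each cell is the previous one up a 2nd — so the unit is 3 notes.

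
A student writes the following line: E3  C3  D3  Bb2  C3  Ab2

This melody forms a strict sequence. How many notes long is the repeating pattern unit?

2

6 notes total. Splitting into 3 groups of 2:
E3 C3 | D3 Bb2 | C3 Ab2
Every group is a transposition down a 2nd of the one before; no shorter unit works.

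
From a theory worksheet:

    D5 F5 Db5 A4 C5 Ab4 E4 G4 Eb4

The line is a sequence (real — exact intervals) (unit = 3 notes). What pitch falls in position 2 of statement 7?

B2

The unit is 3 notes. Position-2 pitches of the 3 shown cells: F5, C5, G4.
Carrying that down a 4th forward: D4 → A3 → E3 → B2.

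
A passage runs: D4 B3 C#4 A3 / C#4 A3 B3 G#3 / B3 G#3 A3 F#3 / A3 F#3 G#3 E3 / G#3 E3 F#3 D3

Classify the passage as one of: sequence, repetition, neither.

sequence

Each 4-note cell is the previous one transposed down a 2nd.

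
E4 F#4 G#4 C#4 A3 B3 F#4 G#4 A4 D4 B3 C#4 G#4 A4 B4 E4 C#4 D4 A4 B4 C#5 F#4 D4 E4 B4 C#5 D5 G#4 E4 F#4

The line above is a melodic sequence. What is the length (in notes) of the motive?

6

There are 30 notes; a 6-note unit gives 5 cells:
E4 F#4 G#4 C#4 A3 B3 | F#4 G#4 A4 D4 B3 C#4 | G#4 A4 B4 E4 C#4 D4 | A4 B4 C#5 F#4 D4 E4 | B4 C#5 D5 G#4 E4 F#4
Every group is a transposition up a 2nd of the one before; no shorter unit works.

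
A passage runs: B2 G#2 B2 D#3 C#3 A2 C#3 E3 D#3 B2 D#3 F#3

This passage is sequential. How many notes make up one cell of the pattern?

4

There are 12 notes; a 4-note unit gives 3 cells:
B2 G#2 B2 D#3 | C#3 A2 C#3 E3 | D#3 B2 D#3 F#3
That's a consistent up a 2nd shift per cell, and no other grouping gives one.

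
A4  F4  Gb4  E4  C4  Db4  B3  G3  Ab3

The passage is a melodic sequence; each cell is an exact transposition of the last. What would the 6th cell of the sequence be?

G#2 E2 F2

The 3-note cells begin on A4, E4, B3 — each down a 4th from the last.
Carrying on: F#3 → C#3 → G#2.
Statement 6 starts on G#2 and keeps the same exact contour: G#2 E2 F2.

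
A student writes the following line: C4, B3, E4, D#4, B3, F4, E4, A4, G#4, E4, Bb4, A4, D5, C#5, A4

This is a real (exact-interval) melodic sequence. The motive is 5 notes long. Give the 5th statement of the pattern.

With a 5-note motive the entries are C4, F4, Bb4, each up a 4th from the previous.
Extending up a 4th: Eb5 → Ab5.
Statement 5 starts on Ab5 and keeps the same exact contour: Ab5 G5 C6 B5 G5.

Ab5 G5 C6 B5 G5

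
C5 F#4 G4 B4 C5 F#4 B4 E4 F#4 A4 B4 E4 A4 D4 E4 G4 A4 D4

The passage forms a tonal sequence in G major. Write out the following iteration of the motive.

G4 C4 D4 F#4 G4 C4

With a 6-note motive the entries are C5, B4, A4, each down a 2nd from the previous.
Statement 4 starts on G4 and keeps the same diatonic contour: G4 C4 D4 F#4 G4 C4.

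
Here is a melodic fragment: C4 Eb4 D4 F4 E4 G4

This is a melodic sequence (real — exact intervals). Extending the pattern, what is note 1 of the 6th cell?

A#4

With 2-note cells, note 1 of each statement runs C4, D4, E4.
Carrying that up a 2nd forward: F#4 → G#4 → A#4.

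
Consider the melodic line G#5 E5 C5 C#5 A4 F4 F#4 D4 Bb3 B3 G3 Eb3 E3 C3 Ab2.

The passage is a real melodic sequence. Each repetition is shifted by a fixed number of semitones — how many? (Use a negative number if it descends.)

The 3-note cells begin on G#5, C#5, F#4, B3, E3 — each down a 5th from the last.
G#5→C#5 is 73 − 80 = -7 semitones.

-7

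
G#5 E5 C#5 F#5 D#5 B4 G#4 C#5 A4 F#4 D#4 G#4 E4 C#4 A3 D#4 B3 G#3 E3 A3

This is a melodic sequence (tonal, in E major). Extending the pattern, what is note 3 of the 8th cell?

C#2

With 4-note cells, note 3 of each statement runs C#5, G#4, D#4, A3, E3.
Extending down a 4th: B2 → F#2 → C#2.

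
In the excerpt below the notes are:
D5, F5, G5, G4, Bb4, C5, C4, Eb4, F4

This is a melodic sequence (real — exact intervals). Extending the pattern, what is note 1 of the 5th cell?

The unit is 3 notes. Position-1 pitches of the 3 shown cells: D5, G4, C4.
Each moves down a 5th. Continuing: F3 → Bb2.

Bb2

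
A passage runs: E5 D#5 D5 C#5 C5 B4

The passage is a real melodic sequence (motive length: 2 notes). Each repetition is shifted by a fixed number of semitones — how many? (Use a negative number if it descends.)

Unit = 2 notes; the statements start on E5, D5, C5, moving down a 2nd each time.
E5→D5 is 74 − 76 = -2 semitones.

-2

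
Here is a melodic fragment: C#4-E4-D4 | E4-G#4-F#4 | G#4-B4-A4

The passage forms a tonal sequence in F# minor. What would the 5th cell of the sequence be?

D5 F#5 E5

The 3-note cells begin on C#4, E4, G#4 — each up a 3rd from the last.
Extending up a 3rd: B4 → D5.
Statement 5 starts on D5 and keeps the same diatonic contour: D5 F#5 E5.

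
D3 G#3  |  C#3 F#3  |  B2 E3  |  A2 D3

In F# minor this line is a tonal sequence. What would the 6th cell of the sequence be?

The 2-note cells begin on D3, C#3, B2, A2 — each down a 2nd from the last.
Carrying on: G#2 → F#2.
Statement 6 starts on F#2 and keeps the same diatonic contour: F#2 B2.

F#2 B2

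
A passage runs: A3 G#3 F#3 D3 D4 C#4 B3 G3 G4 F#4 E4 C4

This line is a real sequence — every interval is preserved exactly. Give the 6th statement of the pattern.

The 4-note cells begin on A3, D4, G4 — each up a 4th from the last.
Carrying on: C5 → F5 → Bb5.
Statement 6 starts on Bb5 and keeps the same exact contour: Bb5 A5 G5 Eb5.

Bb5 A5 G5 Eb5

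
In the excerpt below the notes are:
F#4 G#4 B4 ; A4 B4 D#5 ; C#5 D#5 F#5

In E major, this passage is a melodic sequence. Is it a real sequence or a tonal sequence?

tonal

Every note is diatonic to E major.
Cell 1 has +3 semitones from note 2 to 3, but cell 2 has +4 — the interval quality changes while the contour stays the same, which is the hallmark of a tonal sequence.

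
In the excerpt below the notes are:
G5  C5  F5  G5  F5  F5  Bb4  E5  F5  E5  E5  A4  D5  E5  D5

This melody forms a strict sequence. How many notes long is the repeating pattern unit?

Try groups of 5 (3 cells in 15 notes):
G5 C5 F5 G5 F5 | F5 Bb4 E5 F5 E5 | E5 A4 D5 E5 D5
That's a consistent down a 2nd shift per cell, and no other grouping gives one.

5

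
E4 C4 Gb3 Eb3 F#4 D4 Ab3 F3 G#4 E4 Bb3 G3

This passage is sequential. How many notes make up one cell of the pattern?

4

Try groups of 4 (3 cells in 12 notes):
E4 C4 Gb3 Eb3 | F#4 D4 Ab3 F3 | G#4 E4 Bb3 G3
That's a consistent up a 2nd shift per cell, and no other grouping gives one.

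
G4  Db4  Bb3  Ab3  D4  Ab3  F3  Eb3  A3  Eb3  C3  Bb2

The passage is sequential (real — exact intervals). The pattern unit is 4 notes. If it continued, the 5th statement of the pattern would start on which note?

B2

With a 4-note motive the entries are G4, D4, A3, each down a 4th from the previous.
Continuing: E3 → B2. Statement 5 starts on B2.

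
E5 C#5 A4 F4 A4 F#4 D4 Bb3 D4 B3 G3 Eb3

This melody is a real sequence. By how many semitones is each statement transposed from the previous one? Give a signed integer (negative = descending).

-7

Taking 4-note groups, the heads are E5, A4, D4: the pattern moves down a 5th.
E5 to A4 spans -7 semitones.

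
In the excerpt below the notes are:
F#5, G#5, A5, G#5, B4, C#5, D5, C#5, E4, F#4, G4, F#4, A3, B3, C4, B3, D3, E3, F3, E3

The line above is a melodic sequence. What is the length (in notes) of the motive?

4

Try groups of 4 (5 cells in 20 notes):
F#5 G#5 A5 G#5 | B4 C#5 D5 C#5 | E4 F#4 G4 F#4 | A3 B3 C4 B3 | D3 E3 F3 E3
That's a consistent down a 5th shift per cell, and no other grouping gives one.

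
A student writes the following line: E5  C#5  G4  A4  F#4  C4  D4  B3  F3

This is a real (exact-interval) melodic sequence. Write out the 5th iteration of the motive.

Taking 3-note groups, the heads are E5, A4, D4: the pattern moves down a 5th.
Carrying on: G3 → C3.
So cell 5 is C3 A2 Eb2.

C3 A2 Eb2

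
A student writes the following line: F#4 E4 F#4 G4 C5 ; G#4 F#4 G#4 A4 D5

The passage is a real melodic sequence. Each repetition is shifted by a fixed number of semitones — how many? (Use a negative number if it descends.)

The 5-note cells begin on F#4, G#4 — each up a 2nd from the last.
F#4→G#4 is 68 − 66 = 2 semitones.

2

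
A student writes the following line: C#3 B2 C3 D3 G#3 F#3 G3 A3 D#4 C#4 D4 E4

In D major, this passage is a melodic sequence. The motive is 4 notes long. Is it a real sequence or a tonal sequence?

real

Each cell has the same semitone pattern (-2, 1, 2) — intervals are preserved exactly.
And C3 lies outside D major, so the sequence is real rather than tonal.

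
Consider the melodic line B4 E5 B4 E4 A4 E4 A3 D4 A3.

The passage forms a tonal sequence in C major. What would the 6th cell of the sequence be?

Unit = 3 notes; the statements start on B4, E4, A3, moving down a 5th each time.
Continuing the starts: D3 → G2 → C2.
So cell 6 is C2 F2 C2.

C2 F2 C2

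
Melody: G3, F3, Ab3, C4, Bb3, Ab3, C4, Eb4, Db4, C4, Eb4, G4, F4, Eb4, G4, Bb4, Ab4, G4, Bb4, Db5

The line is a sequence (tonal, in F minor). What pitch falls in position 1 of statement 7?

With 4-note cells, note 1 of each statement runs G3, Bb3, Db4, F4, Ab4.
Each moves up a 3rd. Continuing: C5 → Eb5.

Eb5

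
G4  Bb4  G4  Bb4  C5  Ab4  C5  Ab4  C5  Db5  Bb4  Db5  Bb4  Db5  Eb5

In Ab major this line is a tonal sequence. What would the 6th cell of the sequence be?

Eb5 G5 Eb5 G5 Ab5

The 5-note cells begin on G4, Ab4, Bb4 — each up a 2nd from the last.
Carrying on: C5 → Db5 → Eb5.
So cell 6 is Eb5 G5 Eb5 G5 Ab5.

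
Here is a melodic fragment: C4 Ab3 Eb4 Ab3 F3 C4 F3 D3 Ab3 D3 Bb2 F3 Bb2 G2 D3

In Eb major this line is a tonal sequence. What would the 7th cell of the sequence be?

Eb2 C2 G2

With a 3-note motive the entries are C4, Ab3, F3, D3, Bb2, each down a 3rd from the previous.
Extending down a 3rd: G2 → Eb2.
From Eb2 the diatonic shape gives Eb2 C2 G2.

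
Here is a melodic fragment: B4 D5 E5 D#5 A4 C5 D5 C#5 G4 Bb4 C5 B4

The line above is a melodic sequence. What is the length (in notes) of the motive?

4

There are 12 notes; a 4-note unit gives 3 cells:
B4 D5 E5 D#5 | A4 C5 D5 C#5 | G4 Bb4 C5 B4
That's a consistent down a 2nd shift per cell, and no other grouping gives one.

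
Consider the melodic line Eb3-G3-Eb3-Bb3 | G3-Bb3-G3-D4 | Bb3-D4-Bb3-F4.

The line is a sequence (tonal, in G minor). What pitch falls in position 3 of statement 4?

D4

The unit is 4 notes. Position-3 pitches of the 3 shown cells: Eb3, G3, Bb3.
Each moves up a 3rd; the next is D4.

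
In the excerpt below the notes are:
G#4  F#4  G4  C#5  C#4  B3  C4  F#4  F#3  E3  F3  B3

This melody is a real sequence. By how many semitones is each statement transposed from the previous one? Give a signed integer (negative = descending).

Unit = 4 notes; the statements start on G#4, C#4, F#3, moving down a 5th each time.
Counting half-steps from G#4 to C#4: -7.

-7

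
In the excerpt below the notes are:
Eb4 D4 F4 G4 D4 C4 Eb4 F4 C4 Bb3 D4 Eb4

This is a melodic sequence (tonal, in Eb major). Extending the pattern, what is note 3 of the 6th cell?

The unit is 4 notes. Position-3 pitches of the 3 shown cells: F4, Eb4, D4.
Carrying that down a 2nd forward: C4 → Bb3 → Ab3.

Ab3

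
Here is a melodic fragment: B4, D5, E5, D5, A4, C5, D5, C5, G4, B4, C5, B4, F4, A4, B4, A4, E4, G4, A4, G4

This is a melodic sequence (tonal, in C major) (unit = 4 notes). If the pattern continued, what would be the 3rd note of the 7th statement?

F4

With 4-note cells, note 3 of each statement runs E5, D5, C5, B4, A4.
Each moves down a 2nd. Continuing: G4 → F4.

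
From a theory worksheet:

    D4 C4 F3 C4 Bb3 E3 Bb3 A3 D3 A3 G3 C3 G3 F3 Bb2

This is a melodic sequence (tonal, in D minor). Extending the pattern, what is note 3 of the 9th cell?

E2

The unit is 3 notes. Position-3 pitches of the 5 shown cells: F3, E3, D3, C3, Bb2.
Each moves down a 2nd. Continuing: A2 → G2 → F2 → E2.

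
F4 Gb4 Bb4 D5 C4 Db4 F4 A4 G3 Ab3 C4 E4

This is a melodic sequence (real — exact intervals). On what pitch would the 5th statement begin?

With a 4-note motive the entries are F4, C4, G3, each down a 4th from the previous.
Extending the heads down a 4th: D3 → A2.

A2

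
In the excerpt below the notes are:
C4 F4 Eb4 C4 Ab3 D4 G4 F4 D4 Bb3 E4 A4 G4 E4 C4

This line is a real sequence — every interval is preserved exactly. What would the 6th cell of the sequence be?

With a 5-note motive the entries are C4, D4, E4, each up a 2nd from the previous.
Carrying on: F#4 → G#4 → A#4.
Statement 6 starts on A#4 and keeps the same exact contour: A#4 D#5 C#5 A#4 F#4.

A#4 D#5 C#5 A#4 F#4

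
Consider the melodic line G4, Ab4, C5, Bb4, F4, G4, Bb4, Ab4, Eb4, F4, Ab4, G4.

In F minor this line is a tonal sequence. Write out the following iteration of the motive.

Db4 Eb4 G4 F4

With a 4-note motive the entries are G4, F4, Eb4, each down a 2nd from the previous.
So cell 4 is Db4 Eb4 G4 F4.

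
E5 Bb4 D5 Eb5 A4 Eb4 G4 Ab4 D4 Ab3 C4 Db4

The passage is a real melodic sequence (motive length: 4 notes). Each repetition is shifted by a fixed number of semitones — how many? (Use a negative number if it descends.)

The 4-note cells begin on E5, A4, D4 — each down a 5th from the last.
E5→A4 is 69 − 76 = -7 semitones.

-7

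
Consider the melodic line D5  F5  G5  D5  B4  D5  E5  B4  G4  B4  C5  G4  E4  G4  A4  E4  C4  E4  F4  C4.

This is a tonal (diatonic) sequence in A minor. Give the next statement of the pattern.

A3 C4 D4 A3

Taking 4-note groups, the heads are D5, B4, G4, E4, C4: the pattern moves down a 3rd.
Statement 6 starts on A3 and keeps the same diatonic contour: A3 C4 D4 A3.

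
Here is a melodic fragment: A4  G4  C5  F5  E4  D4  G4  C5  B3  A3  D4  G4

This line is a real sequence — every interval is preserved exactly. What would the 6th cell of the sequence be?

G#2 F#2 B2 E3

Unit = 4 notes; the statements start on A4, E4, B3, moving down a 4th each time.
Extending down a 4th: F#3 → C#3 → G#2.
So cell 6 is G#2 F#2 B2 E3.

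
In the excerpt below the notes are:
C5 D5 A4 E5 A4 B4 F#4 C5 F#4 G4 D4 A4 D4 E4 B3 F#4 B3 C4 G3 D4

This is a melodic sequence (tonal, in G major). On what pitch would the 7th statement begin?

With a 4-note motive the entries are C5, A4, F#4, D4, B3, each down a 3rd from the previous.
Continuing: G3 → E3. Statement 7 starts on E3.

E3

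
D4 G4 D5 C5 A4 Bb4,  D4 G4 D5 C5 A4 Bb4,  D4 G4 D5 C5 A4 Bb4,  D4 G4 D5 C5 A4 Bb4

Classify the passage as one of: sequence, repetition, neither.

Each 6-note cell is identical (D4 G4 D5 C5 A4 Bb4), restated at the same pitch.

repetition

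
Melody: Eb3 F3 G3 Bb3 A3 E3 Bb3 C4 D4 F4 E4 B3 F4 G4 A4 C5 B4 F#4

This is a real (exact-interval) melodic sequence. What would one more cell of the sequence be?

With a 6-note motive the entries are Eb3, Bb3, F4, each up a 5th from the previous.
From C5 the exact shape gives C5 D5 E5 G5 F#5 C#5.

C5 D5 E5 G5 F#5 C#5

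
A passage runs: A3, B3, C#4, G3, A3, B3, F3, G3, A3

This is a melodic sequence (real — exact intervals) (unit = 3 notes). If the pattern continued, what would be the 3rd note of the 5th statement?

Grouping in 3s, the 3rd note of each cell is C#4, B3, A3.
Each moves down a 2nd. Continuing: G3 → F3.

F3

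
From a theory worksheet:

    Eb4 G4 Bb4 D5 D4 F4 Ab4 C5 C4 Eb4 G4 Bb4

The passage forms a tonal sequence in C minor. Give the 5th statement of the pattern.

Taking 4-note groups, the heads are Eb4, D4, C4: the pattern moves down a 2nd.
Carrying on: Bb3 → Ab3.
From Ab3 the diatonic shape gives Ab3 C4 Eb4 G4.

Ab3 C4 Eb4 G4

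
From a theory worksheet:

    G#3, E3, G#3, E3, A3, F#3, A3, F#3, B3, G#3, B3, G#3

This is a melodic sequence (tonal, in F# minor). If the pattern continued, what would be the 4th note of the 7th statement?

D4

The unit is 4 notes. Position-4 pitches of the 3 shown cells: E3, F#3, G#3.
Extending up a 2nd: A3 → B3 → C#4 → D4.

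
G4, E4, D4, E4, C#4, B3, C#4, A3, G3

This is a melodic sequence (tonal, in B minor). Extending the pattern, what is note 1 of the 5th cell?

The unit is 3 notes. Position-1 pitches of the 3 shown cells: G4, E4, C#4.
Extending down a 3rd: A3 → F#3.

F#3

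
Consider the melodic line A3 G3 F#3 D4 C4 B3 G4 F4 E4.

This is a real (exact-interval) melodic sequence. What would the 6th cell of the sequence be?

The 3-note cells begin on A3, D4, G4 — each up a 4th from the last.
Continuing the starts: C5 → F5 → Bb5.
From Bb5 the exact shape gives Bb5 Ab5 G5.

Bb5 Ab5 G5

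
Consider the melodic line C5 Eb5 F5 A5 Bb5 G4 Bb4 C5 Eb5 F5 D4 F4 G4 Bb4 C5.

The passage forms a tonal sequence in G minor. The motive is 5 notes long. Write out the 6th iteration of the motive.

Bb2 D3 Eb3 G3 A3

With a 5-note motive the entries are C5, G4, D4, each down a 4th from the previous.
Continuing the starts: A3 → Eb3 → Bb2.
Statement 6 starts on Bb2 and keeps the same diatonic contour: Bb2 D3 Eb3 G3 A3.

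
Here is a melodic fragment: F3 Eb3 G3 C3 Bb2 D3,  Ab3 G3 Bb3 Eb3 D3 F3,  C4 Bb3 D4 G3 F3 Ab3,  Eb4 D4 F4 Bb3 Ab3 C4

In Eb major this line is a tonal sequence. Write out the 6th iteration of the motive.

Taking 6-note groups, the heads are F3, Ab3, C4, Eb4: the pattern moves up a 3rd.
Extending up a 3rd: G4 → Bb4.
So cell 6 is Bb4 Ab4 C5 F4 Eb4 G4.

Bb4 Ab4 C5 F4 Eb4 G4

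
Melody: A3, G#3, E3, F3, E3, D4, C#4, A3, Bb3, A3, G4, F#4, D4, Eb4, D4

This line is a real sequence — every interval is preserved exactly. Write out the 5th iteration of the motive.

F5 E5 C5 Db5 C5

Taking 5-note groups, the heads are A3, D4, G4: the pattern moves up a 4th.
Continuing the starts: C5 → F5.
So cell 5 is F5 E5 C5 Db5 C5.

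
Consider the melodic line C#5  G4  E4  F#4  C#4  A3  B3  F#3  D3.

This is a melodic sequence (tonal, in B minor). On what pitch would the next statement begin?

With a 3-note motive the entries are C#5, F#4, B3, each down a 5th from the previous.
The next head, down a 5th from B3, is E3.

E3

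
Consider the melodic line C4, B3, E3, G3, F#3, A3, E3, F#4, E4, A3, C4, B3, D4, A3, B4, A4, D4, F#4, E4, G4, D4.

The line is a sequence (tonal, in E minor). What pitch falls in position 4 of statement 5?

The unit is 7 notes. Position-4 pitches of the 3 shown cells: G3, C4, F#4.
Carrying that up a 4th forward: B4 → E5.

E5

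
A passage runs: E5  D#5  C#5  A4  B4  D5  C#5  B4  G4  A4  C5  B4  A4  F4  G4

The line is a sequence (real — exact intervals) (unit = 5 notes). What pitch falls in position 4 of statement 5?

The unit is 5 notes. Position-4 pitches of the 3 shown cells: A4, G4, F4.
Each moves down a 2nd. Continuing: Eb4 → Db4.

Db4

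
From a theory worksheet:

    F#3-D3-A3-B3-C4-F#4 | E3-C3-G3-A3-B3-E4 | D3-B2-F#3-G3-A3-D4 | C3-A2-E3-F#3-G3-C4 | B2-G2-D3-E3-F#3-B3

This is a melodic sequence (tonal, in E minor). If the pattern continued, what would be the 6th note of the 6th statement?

A3

Grouping in 6s, the 6th note of each cell is F#4, E4, D4, C4, B3.
Each moves down a 2nd; the next is A3.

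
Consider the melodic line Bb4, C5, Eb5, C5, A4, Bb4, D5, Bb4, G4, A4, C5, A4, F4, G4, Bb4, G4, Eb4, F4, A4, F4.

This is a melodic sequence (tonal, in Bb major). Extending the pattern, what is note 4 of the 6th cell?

Grouping in 4s, the 4th note of each cell is C5, Bb4, A4, G4, F4.
From F4, down a 2nd gives Eb4.

Eb4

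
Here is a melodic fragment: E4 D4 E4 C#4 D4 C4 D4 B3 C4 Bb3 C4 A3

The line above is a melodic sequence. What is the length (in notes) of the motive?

Try groups of 4 (3 cells in 12 notes):
E4 D4 E4 C#4 | D4 C4 D4 B3 | C4 Bb3 C4 A3
Each cell is the previous one down a 2nd — so the unit is 4 notes.

4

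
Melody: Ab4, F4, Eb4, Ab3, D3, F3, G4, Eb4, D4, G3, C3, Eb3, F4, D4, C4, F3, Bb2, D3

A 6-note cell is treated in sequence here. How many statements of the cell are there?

3

18 notes in groups of 6 gives 18/6 = 3 statements.
Starts: Ab4, G4, F4 — each down a 2nd.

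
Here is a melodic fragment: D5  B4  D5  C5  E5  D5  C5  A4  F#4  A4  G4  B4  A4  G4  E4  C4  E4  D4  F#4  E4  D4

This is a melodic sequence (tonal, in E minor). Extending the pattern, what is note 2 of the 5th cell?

D3

With 7-note cells, note 2 of each statement runs B4, F#4, C4.
Carrying that down a 4th forward: G3 → D3.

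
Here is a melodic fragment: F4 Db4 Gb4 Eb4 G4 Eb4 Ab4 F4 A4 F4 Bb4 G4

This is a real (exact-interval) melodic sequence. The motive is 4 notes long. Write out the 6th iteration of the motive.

The 4-note cells begin on F4, G4, A4 — each up a 2nd from the last.
Continuing the starts: B4 → C#5 → D#5.
Statement 6 starts on D#5 and keeps the same exact contour: D#5 B4 E5 C#5.

D#5 B4 E5 C#5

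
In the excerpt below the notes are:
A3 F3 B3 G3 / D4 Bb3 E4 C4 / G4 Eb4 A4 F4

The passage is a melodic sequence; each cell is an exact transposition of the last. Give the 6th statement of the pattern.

Bb5 Gb5 C6 Ab5

The 4-note cells begin on A3, D4, G4 — each up a 4th from the last.
Extending up a 4th: C5 → F5 → Bb5.
From Bb5 the exact shape gives Bb5 Gb5 C6 Ab5.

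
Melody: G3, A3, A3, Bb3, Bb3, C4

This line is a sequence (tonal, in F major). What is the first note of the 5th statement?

D4

Unit = 2 notes; the statements start on G3, A3, Bb3, moving up a 2nd each time.
Extending the heads up a 2nd: C4 → D4.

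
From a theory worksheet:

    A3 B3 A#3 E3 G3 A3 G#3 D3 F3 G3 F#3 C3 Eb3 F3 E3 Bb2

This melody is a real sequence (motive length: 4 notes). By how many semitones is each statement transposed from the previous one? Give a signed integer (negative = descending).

The 4-note cells begin on A3, G3, F3, Eb3 — each down a 2nd from the last.
A3→G3 is 55 − 57 = -2 semitones.

-2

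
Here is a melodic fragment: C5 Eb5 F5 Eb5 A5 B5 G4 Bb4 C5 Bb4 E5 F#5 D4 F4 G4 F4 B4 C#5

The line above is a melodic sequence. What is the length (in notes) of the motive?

18 notes total. Splitting into 3 groups of 6:
C5 Eb5 F5 Eb5 A5 B5 | G4 Bb4 C5 Bb4 E5 F#5 | D4 F4 G4 F4 B4 C#5
Each cell is the previous one down a 4th — so the unit is 6 notes.

6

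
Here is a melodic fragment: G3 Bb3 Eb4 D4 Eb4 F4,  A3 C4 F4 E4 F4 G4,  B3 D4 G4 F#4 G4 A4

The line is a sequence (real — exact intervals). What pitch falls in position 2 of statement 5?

F#4

With 6-note cells, note 2 of each statement runs Bb3, C4, D4.
Carrying that up a 2nd forward: E4 → F#4.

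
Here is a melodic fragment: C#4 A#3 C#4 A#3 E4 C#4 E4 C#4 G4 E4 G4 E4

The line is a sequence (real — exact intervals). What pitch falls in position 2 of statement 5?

With 4-note cells, note 2 of each statement runs A#3, C#4, E4.
Extending up a 3rd: G4 → Bb4.

Bb4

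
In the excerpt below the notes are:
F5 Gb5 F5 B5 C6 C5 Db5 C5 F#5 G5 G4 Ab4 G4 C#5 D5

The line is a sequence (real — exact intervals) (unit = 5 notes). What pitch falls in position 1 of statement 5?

Grouping in 5s, the 1st note of each cell is F5, C5, G4.
Each moves down a 4th. Continuing: D4 → A3.

A3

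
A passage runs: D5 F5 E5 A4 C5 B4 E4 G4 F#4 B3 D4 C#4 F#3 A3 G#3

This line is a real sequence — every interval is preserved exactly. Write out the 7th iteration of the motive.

Taking 3-note groups, the heads are D5, A4, E4, B3, F#3: the pattern moves down a 4th.
Extending down a 4th: C#3 → G#2.
From G#2 the exact shape gives G#2 B2 A#2.

G#2 B2 A#2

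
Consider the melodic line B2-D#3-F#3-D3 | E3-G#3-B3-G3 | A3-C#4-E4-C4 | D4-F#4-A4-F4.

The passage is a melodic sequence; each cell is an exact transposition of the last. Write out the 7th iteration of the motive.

F5 A5 C6 Ab5

Unit = 4 notes; the statements start on B2, E3, A3, D4, moving up a 4th each time.
Extending up a 4th: G4 → C5 → F5.
Statement 7 starts on F5 and keeps the same exact contour: F5 A5 C6 Ab5.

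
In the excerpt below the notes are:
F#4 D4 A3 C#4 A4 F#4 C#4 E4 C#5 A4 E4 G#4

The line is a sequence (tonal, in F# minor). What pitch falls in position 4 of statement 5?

D5

With 4-note cells, note 4 of each statement runs C#4, E4, G#4.
Carrying that up a 3rd forward: B4 → D5.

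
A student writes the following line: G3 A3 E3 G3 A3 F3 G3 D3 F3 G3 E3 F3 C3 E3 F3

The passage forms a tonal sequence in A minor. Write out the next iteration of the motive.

With a 5-note motive the entries are G3, F3, E3, each down a 2nd from the previous.
From D3 the diatonic shape gives D3 E3 B2 D3 E3.

D3 E3 B2 D3 E3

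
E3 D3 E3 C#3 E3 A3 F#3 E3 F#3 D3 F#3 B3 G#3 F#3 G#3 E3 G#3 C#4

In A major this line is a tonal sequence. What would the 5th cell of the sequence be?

B3 A3 B3 G#3 B3 E4

Taking 6-note groups, the heads are E3, F#3, G#3: the pattern moves up a 2nd.
Carrying on: A3 → B3.
Statement 5 starts on B3 and keeps the same diatonic contour: B3 A3 B3 G#3 B3 E4.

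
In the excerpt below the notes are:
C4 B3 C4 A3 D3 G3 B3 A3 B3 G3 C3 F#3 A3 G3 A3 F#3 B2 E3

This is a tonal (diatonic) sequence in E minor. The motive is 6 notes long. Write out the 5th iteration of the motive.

F#3 E3 F#3 D3 G2 C3

With a 6-note motive the entries are C4, B3, A3, each down a 2nd from the previous.
Continuing the starts: G3 → F#3.
So cell 5 is F#3 E3 F#3 D3 G2 C3.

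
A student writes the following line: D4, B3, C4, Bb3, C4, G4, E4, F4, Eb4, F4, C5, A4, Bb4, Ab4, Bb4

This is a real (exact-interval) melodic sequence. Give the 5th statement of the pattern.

Bb5 G5 Ab5 Gb5 Ab5

Unit = 5 notes; the statements start on D4, G4, C5, moving up a 4th each time.
Carrying on: F5 → Bb5.
So cell 5 is Bb5 G5 Ab5 Gb5 Ab5.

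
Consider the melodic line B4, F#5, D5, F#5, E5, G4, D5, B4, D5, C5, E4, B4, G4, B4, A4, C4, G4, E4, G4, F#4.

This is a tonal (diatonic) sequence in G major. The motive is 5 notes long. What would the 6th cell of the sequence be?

F#3 C4 A3 C4 B3

With a 5-note motive the entries are B4, G4, E4, C4, each down a 3rd from the previous.
Carrying on: A3 → F#3.
So cell 6 is F#3 C4 A3 C4 B3.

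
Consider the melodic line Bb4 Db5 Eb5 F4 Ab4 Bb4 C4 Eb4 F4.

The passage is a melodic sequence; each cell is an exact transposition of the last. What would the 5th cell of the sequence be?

D3 F3 G3

With a 3-note motive the entries are Bb4, F4, C4, each down a 4th from the previous.
Carrying on: G3 → D3.
Statement 5 starts on D3 and keeps the same exact contour: D3 F3 G3.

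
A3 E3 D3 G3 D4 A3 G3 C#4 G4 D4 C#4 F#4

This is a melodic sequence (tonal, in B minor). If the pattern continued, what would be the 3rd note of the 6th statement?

E5

With 4-note cells, note 3 of each statement runs D3, G3, C#4.
Extending up a 4th: F#4 → B4 → E5.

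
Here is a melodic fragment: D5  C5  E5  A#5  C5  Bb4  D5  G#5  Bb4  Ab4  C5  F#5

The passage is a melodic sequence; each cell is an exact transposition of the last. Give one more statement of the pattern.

Ab4 Gb4 Bb4 E5

Taking 4-note groups, the heads are D5, C5, Bb4: the pattern moves down a 2nd.
From Ab4 the exact shape gives Ab4 Gb4 Bb4 E5.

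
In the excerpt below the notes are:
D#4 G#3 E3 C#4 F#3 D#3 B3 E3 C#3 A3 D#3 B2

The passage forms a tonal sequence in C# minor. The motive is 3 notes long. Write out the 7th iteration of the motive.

Taking 3-note groups, the heads are D#4, C#4, B3, A3: the pattern moves down a 2nd.
Carrying on: G#3 → F#3 → E3.
Statement 7 starts on E3 and keeps the same diatonic contour: E3 A2 F#2.

E3 A2 F#2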